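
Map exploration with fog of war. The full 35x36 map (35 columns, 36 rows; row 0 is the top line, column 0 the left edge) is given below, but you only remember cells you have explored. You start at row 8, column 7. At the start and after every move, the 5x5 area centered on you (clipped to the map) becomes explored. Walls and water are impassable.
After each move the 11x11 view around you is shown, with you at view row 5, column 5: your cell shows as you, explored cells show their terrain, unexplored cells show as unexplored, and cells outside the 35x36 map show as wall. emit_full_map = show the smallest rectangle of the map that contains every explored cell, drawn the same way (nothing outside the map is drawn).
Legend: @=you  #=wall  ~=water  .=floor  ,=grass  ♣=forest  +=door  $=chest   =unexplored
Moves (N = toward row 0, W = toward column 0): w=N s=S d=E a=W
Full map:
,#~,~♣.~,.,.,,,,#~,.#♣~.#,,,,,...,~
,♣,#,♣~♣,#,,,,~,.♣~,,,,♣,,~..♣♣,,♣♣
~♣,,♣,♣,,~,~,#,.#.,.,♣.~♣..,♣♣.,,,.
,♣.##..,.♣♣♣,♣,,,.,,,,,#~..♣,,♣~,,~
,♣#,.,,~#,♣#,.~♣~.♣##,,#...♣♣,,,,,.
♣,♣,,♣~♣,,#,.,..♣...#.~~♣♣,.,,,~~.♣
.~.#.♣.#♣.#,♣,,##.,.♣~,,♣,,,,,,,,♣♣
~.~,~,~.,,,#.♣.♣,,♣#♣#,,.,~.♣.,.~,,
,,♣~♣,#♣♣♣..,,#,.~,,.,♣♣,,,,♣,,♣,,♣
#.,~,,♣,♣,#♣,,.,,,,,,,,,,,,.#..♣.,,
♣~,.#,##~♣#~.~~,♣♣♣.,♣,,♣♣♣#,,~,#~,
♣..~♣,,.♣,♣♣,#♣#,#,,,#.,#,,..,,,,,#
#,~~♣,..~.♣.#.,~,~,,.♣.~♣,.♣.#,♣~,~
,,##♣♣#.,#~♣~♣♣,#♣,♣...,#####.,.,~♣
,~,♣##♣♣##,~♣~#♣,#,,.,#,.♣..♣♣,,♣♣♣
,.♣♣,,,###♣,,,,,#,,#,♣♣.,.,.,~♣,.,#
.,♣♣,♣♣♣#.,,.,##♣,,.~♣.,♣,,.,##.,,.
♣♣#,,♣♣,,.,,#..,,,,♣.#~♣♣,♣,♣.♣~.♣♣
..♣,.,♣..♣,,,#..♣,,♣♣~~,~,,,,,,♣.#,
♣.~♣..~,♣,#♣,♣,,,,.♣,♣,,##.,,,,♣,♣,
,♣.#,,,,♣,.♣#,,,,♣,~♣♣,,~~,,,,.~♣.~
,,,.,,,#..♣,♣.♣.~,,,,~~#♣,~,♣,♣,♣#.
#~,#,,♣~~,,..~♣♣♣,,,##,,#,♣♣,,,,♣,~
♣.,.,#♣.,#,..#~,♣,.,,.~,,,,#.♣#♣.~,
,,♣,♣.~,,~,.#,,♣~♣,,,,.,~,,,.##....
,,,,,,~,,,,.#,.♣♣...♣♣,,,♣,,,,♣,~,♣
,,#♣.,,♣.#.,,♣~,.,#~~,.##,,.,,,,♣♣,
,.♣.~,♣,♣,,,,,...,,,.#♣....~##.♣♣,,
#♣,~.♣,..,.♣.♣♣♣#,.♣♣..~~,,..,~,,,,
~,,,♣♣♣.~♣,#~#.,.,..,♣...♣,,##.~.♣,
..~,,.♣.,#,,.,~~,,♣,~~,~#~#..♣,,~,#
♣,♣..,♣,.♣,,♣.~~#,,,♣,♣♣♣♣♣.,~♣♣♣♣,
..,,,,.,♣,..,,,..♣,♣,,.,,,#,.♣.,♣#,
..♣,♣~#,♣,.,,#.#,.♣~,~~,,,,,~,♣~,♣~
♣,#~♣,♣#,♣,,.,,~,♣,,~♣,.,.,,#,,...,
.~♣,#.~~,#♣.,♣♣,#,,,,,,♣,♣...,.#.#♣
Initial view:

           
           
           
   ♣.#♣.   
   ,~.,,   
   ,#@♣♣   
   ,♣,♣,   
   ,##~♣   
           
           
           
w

           
           
           
   ♣~♣,,   
   ♣.#♣.   
   ,~@,,   
   ,#♣♣♣   
   ,♣,♣,   
   ,##~♣   
           
           

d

           
           
           
  ♣~♣,,#   
  ♣.#♣.#   
  ,~.@,,   
  ,#♣♣♣.   
  ,♣,♣,#   
  ,##~♣    
           
           

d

           
           
           
 ♣~♣,,#,   
 ♣.#♣.#,   
 ,~.,@,#   
 ,#♣♣♣..   
 ,♣,♣,#♣   
 ,##~♣     
           
           

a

           
           
           
  ♣~♣,,#,  
  ♣.#♣.#,  
  ,~.@,,#  
  ,#♣♣♣..  
  ,♣,♣,#♣  
  ,##~♣    
           
           

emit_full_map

♣~♣,,#,
♣.#♣.#,
,~.@,,#
,#♣♣♣..
,♣,♣,#♣
,##~♣  

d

           
           
           
 ♣~♣,,#,   
 ♣.#♣.#,   
 ,~.,@,#   
 ,#♣♣♣..   
 ,♣,♣,#♣   
 ,##~♣     
           
           

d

           
           
           
♣~♣,,#,.   
♣.#♣.#,♣   
,~.,,@#.   
,#♣♣♣..,   
,♣,♣,#♣,   
,##~♣      
           
           

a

           
           
           
 ♣~♣,,#,.  
 ♣.#♣.#,♣  
 ,~.,@,#.  
 ,#♣♣♣..,  
 ,♣,♣,#♣,  
 ,##~♣     
           
           

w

           
           
           
   ~#,♣#   
 ♣~♣,,#,.  
 ♣.#♣@#,♣  
 ,~.,,,#.  
 ,#♣♣♣..,  
 ,♣,♣,#♣,  
 ,##~♣     
           

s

           
           
   ~#,♣#   
 ♣~♣,,#,.  
 ♣.#♣.#,♣  
 ,~.,@,#.  
 ,#♣♣♣..,  
 ,♣,♣,#♣,  
 ,##~♣     
           
           

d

           
           
  ~#,♣#    
♣~♣,,#,.   
♣.#♣.#,♣   
,~.,,@#.   
,#♣♣♣..,   
,♣,♣,#♣,   
,##~♣      
           
           

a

           
           
   ~#,♣#   
 ♣~♣,,#,.  
 ♣.#♣.#,♣  
 ,~.,@,#.  
 ,#♣♣♣..,  
 ,♣,♣,#♣,  
 ,##~♣     
           
           

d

           
           
  ~#,♣#    
♣~♣,,#,.   
♣.#♣.#,♣   
,~.,,@#.   
,#♣♣♣..,   
,♣,♣,#♣,   
,##~♣      
           
           

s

           
  ~#,♣#    
♣~♣,,#,.   
♣.#♣.#,♣   
,~.,,,#.   
,#♣♣♣@.,   
,♣,♣,#♣,   
,##~♣#~.   
           
           
           

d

           
 ~#,♣#     
~♣,,#,.    
.#♣.#,♣,   
~.,,,#.♣   
#♣♣♣.@,,   
♣,♣,#♣,,   
##~♣#~.~   
           
           
           

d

           
~#,♣#      
♣,,#,.     
#♣.#,♣,,   
.,,,#.♣.   
♣♣♣..@,#   
,♣,#♣,,.   
#~♣#~.~~   
           
           
           

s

~#,♣#      
♣,,#,.     
#♣.#,♣,,   
.,,,#.♣.   
♣♣♣..,,#   
,♣,#♣@,.   
#~♣#~.~~   
   ♣♣,#♣   
           
           
           

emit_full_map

  ~#,♣#   
♣~♣,,#,.  
♣.#♣.#,♣,,
,~.,,,#.♣.
,#♣♣♣..,,#
,♣,♣,#♣@,.
,##~♣#~.~~
     ♣♣,#♣

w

           
~#,♣#      
♣,,#,.     
#♣.#,♣,,   
.,,,#.♣.   
♣♣♣..@,#   
,♣,#♣,,.   
#~♣#~.~~   
   ♣♣,#♣   
           
           

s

~#,♣#      
♣,,#,.     
#♣.#,♣,,   
.,,,#.♣.   
♣♣♣..,,#   
,♣,#♣@,.   
#~♣#~.~~   
   ♣♣,#♣   
           
           
           

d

#,♣#       
,,#,.      
♣.#,♣,,    
,,,#.♣.♣   
♣♣..,,#,   
♣,#♣,@.,   
~♣#~.~~,   
  ♣♣,#♣#   
           
           
           

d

,♣#        
,#,.       
.#,♣,,     
,,#.♣.♣,   
♣..,,#,.   
,#♣,,@,,   
♣#~.~~,♣   
 ♣♣,#♣#,   
           
           
           

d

♣#         
#,.        
#,♣,,      
,#.♣.♣,,   
..,,#,.~   
#♣,,.@,,   
#~.~~,♣♣   
♣♣,#♣#,#   
           
           
           

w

           
♣#         
#,.        
#,♣,,##.   
,#.♣.♣,,   
..,,#@.~   
#♣,,.,,,   
#~.~~,♣♣   
♣♣,#♣#,#   
           
           

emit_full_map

  ~#,♣#      
♣~♣,,#,.     
♣.#♣.#,♣,,##.
,~.,,,#.♣.♣,,
,#♣♣♣..,,#@.~
,♣,♣,#♣,,.,,,
,##~♣#~.~~,♣♣
     ♣♣,#♣#,#

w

           
           
♣#         
#,.,..♣.   
#,♣,,##.   
,#.♣.@,,   
..,,#,.~   
#♣,,.,,,   
#~.~~,♣♣   
♣♣,#♣#,#   
           

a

           
           
,♣#        
,#,.,..♣.  
.#,♣,,##.  
,,#.♣@♣,,  
♣..,,#,.~  
,#♣,,.,,,  
♣#~.~~,♣♣  
 ♣♣,#♣#,#  
           

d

           
           
♣#         
#,.,..♣.   
#,♣,,##.   
,#.♣.@,,   
..,,#,.~   
#♣,,.,,,   
#~.~~,♣♣   
♣♣,#♣#,#   
           

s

           
♣#         
#,.,..♣.   
#,♣,,##.   
,#.♣.♣,,   
..,,#@.~   
#♣,,.,,,   
#~.~~,♣♣   
♣♣,#♣#,#   
           
           

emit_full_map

  ~#,♣#      
♣~♣,,#,.,..♣.
♣.#♣.#,♣,,##.
,~.,,,#.♣.♣,,
,#♣♣♣..,,#@.~
,♣,♣,#♣,,.,,,
,##~♣#~.~~,♣♣
     ♣♣,#♣#,#


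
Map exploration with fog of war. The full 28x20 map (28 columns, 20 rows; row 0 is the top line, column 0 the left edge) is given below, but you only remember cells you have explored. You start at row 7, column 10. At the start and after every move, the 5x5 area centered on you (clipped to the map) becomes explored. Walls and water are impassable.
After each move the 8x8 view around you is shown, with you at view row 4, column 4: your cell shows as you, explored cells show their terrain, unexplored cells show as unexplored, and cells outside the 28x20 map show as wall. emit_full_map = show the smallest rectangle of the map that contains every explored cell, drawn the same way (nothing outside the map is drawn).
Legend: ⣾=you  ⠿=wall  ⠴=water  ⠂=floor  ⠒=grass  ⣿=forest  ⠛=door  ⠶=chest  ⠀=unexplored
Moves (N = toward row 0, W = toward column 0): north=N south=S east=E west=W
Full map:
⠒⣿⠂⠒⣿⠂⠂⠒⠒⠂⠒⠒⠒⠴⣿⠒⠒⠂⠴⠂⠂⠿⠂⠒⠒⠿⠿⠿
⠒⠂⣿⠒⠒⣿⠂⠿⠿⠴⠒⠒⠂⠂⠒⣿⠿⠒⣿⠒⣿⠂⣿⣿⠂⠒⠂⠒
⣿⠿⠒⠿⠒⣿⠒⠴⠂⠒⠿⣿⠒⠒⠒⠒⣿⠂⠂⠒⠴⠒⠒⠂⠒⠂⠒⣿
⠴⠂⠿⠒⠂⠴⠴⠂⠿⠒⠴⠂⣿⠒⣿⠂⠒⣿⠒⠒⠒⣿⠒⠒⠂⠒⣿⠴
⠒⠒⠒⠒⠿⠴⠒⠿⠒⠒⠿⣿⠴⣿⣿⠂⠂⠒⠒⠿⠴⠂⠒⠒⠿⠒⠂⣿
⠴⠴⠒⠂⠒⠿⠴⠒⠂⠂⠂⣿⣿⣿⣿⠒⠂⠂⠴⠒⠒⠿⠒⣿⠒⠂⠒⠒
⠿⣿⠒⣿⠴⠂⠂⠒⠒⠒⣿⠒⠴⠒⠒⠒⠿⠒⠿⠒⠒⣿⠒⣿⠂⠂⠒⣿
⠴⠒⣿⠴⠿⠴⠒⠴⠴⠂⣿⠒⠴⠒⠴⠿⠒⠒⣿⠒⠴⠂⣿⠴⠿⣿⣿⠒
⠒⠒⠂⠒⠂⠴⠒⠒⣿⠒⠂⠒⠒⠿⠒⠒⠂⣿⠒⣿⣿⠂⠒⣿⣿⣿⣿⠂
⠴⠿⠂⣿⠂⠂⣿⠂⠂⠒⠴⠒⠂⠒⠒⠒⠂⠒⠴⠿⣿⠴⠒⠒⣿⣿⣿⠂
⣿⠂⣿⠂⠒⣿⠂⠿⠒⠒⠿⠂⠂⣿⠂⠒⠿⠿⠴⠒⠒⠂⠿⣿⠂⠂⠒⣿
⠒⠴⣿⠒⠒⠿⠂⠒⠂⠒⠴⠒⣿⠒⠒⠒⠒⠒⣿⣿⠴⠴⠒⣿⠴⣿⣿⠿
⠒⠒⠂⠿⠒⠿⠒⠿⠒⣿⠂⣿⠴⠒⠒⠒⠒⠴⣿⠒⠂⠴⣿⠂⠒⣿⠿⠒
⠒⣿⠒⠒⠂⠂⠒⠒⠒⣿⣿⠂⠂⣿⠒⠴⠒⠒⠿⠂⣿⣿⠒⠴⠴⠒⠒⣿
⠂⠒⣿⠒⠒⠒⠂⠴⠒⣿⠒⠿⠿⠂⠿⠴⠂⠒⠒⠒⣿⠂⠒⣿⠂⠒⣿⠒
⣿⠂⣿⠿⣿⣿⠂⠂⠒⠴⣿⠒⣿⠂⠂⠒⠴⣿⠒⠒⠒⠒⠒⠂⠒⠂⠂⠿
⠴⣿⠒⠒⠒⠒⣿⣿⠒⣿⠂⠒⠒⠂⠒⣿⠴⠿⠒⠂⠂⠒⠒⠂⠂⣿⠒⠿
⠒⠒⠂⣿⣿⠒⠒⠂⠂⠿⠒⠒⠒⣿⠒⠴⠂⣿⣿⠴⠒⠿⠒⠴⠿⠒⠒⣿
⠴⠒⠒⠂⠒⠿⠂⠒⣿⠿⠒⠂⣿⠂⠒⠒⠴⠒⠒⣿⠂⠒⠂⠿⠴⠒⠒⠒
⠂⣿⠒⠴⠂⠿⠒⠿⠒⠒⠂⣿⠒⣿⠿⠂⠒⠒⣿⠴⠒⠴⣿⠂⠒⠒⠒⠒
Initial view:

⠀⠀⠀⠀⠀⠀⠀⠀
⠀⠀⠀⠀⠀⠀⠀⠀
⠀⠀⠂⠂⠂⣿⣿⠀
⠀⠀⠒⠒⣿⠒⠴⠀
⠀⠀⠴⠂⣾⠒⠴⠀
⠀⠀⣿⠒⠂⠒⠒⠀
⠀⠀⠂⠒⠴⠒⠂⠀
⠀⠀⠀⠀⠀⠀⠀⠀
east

⠀⠀⠀⠀⠀⠀⠀⠀
⠀⠀⠀⠀⠀⠀⠀⠀
⠀⠂⠂⠂⣿⣿⣿⠀
⠀⠒⠒⣿⠒⠴⠒⠀
⠀⠴⠂⣿⣾⠴⠒⠀
⠀⣿⠒⠂⠒⠒⠿⠀
⠀⠂⠒⠴⠒⠂⠒⠀
⠀⠀⠀⠀⠀⠀⠀⠀

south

⠀⠀⠀⠀⠀⠀⠀⠀
⠀⠂⠂⠂⣿⣿⣿⠀
⠀⠒⠒⣿⠒⠴⠒⠀
⠀⠴⠂⣿⠒⠴⠒⠀
⠀⣿⠒⠂⣾⠒⠿⠀
⠀⠂⠒⠴⠒⠂⠒⠀
⠀⠀⠒⠿⠂⠂⣿⠀
⠀⠀⠀⠀⠀⠀⠀⠀

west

⠀⠀⠀⠀⠀⠀⠀⠀
⠀⠀⠂⠂⠂⣿⣿⣿
⠀⠀⠒⠒⣿⠒⠴⠒
⠀⠀⠴⠂⣿⠒⠴⠒
⠀⠀⣿⠒⣾⠒⠒⠿
⠀⠀⠂⠒⠴⠒⠂⠒
⠀⠀⠒⠒⠿⠂⠂⣿
⠀⠀⠀⠀⠀⠀⠀⠀

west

⠀⠀⠀⠀⠀⠀⠀⠀
⠀⠀⠀⠂⠂⠂⣿⣿
⠀⠀⠒⠒⠒⣿⠒⠴
⠀⠀⠴⠴⠂⣿⠒⠴
⠀⠀⠒⣿⣾⠂⠒⠒
⠀⠀⠂⠂⠒⠴⠒⠂
⠀⠀⠿⠒⠒⠿⠂⠂
⠀⠀⠀⠀⠀⠀⠀⠀

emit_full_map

⠀⠂⠂⠂⣿⣿⣿
⠒⠒⠒⣿⠒⠴⠒
⠴⠴⠂⣿⠒⠴⠒
⠒⣿⣾⠂⠒⠒⠿
⠂⠂⠒⠴⠒⠂⠒
⠿⠒⠒⠿⠂⠂⣿

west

⠀⠀⠀⠀⠀⠀⠀⠀
⠀⠀⠀⠀⠂⠂⠂⣿
⠀⠀⠂⠒⠒⠒⣿⠒
⠀⠀⠒⠴⠴⠂⣿⠒
⠀⠀⠒⠒⣾⠒⠂⠒
⠀⠀⣿⠂⠂⠒⠴⠒
⠀⠀⠂⠿⠒⠒⠿⠂
⠀⠀⠀⠀⠀⠀⠀⠀

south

⠀⠀⠀⠀⠂⠂⠂⣿
⠀⠀⠂⠒⠒⠒⣿⠒
⠀⠀⠒⠴⠴⠂⣿⠒
⠀⠀⠒⠒⣿⠒⠂⠒
⠀⠀⣿⠂⣾⠒⠴⠒
⠀⠀⠂⠿⠒⠒⠿⠂
⠀⠀⠂⠒⠂⠒⠴⠀
⠀⠀⠀⠀⠀⠀⠀⠀

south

⠀⠀⠂⠒⠒⠒⣿⠒
⠀⠀⠒⠴⠴⠂⣿⠒
⠀⠀⠒⠒⣿⠒⠂⠒
⠀⠀⣿⠂⠂⠒⠴⠒
⠀⠀⠂⠿⣾⠒⠿⠂
⠀⠀⠂⠒⠂⠒⠴⠀
⠀⠀⠒⠿⠒⣿⠂⠀
⠀⠀⠀⠀⠀⠀⠀⠀

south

⠀⠀⠒⠴⠴⠂⣿⠒
⠀⠀⠒⠒⣿⠒⠂⠒
⠀⠀⣿⠂⠂⠒⠴⠒
⠀⠀⠂⠿⠒⠒⠿⠂
⠀⠀⠂⠒⣾⠒⠴⠀
⠀⠀⠒⠿⠒⣿⠂⠀
⠀⠀⠒⠒⠒⣿⣿⠀
⠀⠀⠀⠀⠀⠀⠀⠀

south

⠀⠀⠒⠒⣿⠒⠂⠒
⠀⠀⣿⠂⠂⠒⠴⠒
⠀⠀⠂⠿⠒⠒⠿⠂
⠀⠀⠂⠒⠂⠒⠴⠀
⠀⠀⠒⠿⣾⣿⠂⠀
⠀⠀⠒⠒⠒⣿⣿⠀
⠀⠀⠂⠴⠒⣿⠒⠀
⠀⠀⠀⠀⠀⠀⠀⠀

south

⠀⠀⣿⠂⠂⠒⠴⠒
⠀⠀⠂⠿⠒⠒⠿⠂
⠀⠀⠂⠒⠂⠒⠴⠀
⠀⠀⠒⠿⠒⣿⠂⠀
⠀⠀⠒⠒⣾⣿⣿⠀
⠀⠀⠂⠴⠒⣿⠒⠀
⠀⠀⠂⠂⠒⠴⣿⠀
⠀⠀⠀⠀⠀⠀⠀⠀

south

⠀⠀⠂⠿⠒⠒⠿⠂
⠀⠀⠂⠒⠂⠒⠴⠀
⠀⠀⠒⠿⠒⣿⠂⠀
⠀⠀⠒⠒⠒⣿⣿⠀
⠀⠀⠂⠴⣾⣿⠒⠀
⠀⠀⠂⠂⠒⠴⣿⠀
⠀⠀⣿⣿⠒⣿⠂⠀
⠀⠀⠀⠀⠀⠀⠀⠀

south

⠀⠀⠂⠒⠂⠒⠴⠀
⠀⠀⠒⠿⠒⣿⠂⠀
⠀⠀⠒⠒⠒⣿⣿⠀
⠀⠀⠂⠴⠒⣿⠒⠀
⠀⠀⠂⠂⣾⠴⣿⠀
⠀⠀⣿⣿⠒⣿⠂⠀
⠀⠀⠒⠂⠂⠿⠒⠀
⠀⠀⠀⠀⠀⠀⠀⠀

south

⠀⠀⠒⠿⠒⣿⠂⠀
⠀⠀⠒⠒⠒⣿⣿⠀
⠀⠀⠂⠴⠒⣿⠒⠀
⠀⠀⠂⠂⠒⠴⣿⠀
⠀⠀⣿⣿⣾⣿⠂⠀
⠀⠀⠒⠂⠂⠿⠒⠀
⠀⠀⠂⠒⣿⠿⠒⠀
⠀⠀⠀⠀⠀⠀⠀⠀

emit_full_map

⠀⠀⠂⠂⠂⣿⣿⣿
⠂⠒⠒⠒⣿⠒⠴⠒
⠒⠴⠴⠂⣿⠒⠴⠒
⠒⠒⣿⠒⠂⠒⠒⠿
⣿⠂⠂⠒⠴⠒⠂⠒
⠂⠿⠒⠒⠿⠂⠂⣿
⠂⠒⠂⠒⠴⠀⠀⠀
⠒⠿⠒⣿⠂⠀⠀⠀
⠒⠒⠒⣿⣿⠀⠀⠀
⠂⠴⠒⣿⠒⠀⠀⠀
⠂⠂⠒⠴⣿⠀⠀⠀
⣿⣿⣾⣿⠂⠀⠀⠀
⠒⠂⠂⠿⠒⠀⠀⠀
⠂⠒⣿⠿⠒⠀⠀⠀

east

⠀⠒⠿⠒⣿⠂⠀⠀
⠀⠒⠒⠒⣿⣿⠀⠀
⠀⠂⠴⠒⣿⠒⠿⠀
⠀⠂⠂⠒⠴⣿⠒⠀
⠀⣿⣿⠒⣾⠂⠒⠀
⠀⠒⠂⠂⠿⠒⠒⠀
⠀⠂⠒⣿⠿⠒⠂⠀
⠀⠀⠀⠀⠀⠀⠀⠀

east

⠒⠿⠒⣿⠂⠀⠀⠀
⠒⠒⠒⣿⣿⠀⠀⠀
⠂⠴⠒⣿⠒⠿⠿⠀
⠂⠂⠒⠴⣿⠒⣿⠀
⣿⣿⠒⣿⣾⠒⠒⠀
⠒⠂⠂⠿⠒⠒⠒⠀
⠂⠒⣿⠿⠒⠂⣿⠀
⠀⠀⠀⠀⠀⠀⠀⠀

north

⠂⠒⠂⠒⠴⠀⠀⠀
⠒⠿⠒⣿⠂⠀⠀⠀
⠒⠒⠒⣿⣿⠂⠂⠀
⠂⠴⠒⣿⠒⠿⠿⠀
⠂⠂⠒⠴⣾⠒⣿⠀
⣿⣿⠒⣿⠂⠒⠒⠀
⠒⠂⠂⠿⠒⠒⠒⠀
⠂⠒⣿⠿⠒⠂⣿⠀

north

⠂⠿⠒⠒⠿⠂⠂⣿
⠂⠒⠂⠒⠴⠀⠀⠀
⠒⠿⠒⣿⠂⣿⠴⠀
⠒⠒⠒⣿⣿⠂⠂⠀
⠂⠴⠒⣿⣾⠿⠿⠀
⠂⠂⠒⠴⣿⠒⣿⠀
⣿⣿⠒⣿⠂⠒⠒⠀
⠒⠂⠂⠿⠒⠒⠒⠀

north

⣿⠂⠂⠒⠴⠒⠂⠒
⠂⠿⠒⠒⠿⠂⠂⣿
⠂⠒⠂⠒⠴⠒⣿⠀
⠒⠿⠒⣿⠂⣿⠴⠀
⠒⠒⠒⣿⣾⠂⠂⠀
⠂⠴⠒⣿⠒⠿⠿⠀
⠂⠂⠒⠴⣿⠒⣿⠀
⣿⣿⠒⣿⠂⠒⠒⠀

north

⠒⠒⣿⠒⠂⠒⠒⠿
⣿⠂⠂⠒⠴⠒⠂⠒
⠂⠿⠒⠒⠿⠂⠂⣿
⠂⠒⠂⠒⠴⠒⣿⠀
⠒⠿⠒⣿⣾⣿⠴⠀
⠒⠒⠒⣿⣿⠂⠂⠀
⠂⠴⠒⣿⠒⠿⠿⠀
⠂⠂⠒⠴⣿⠒⣿⠀

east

⠒⣿⠒⠂⠒⠒⠿⠀
⠂⠂⠒⠴⠒⠂⠒⠀
⠿⠒⠒⠿⠂⠂⣿⠀
⠒⠂⠒⠴⠒⣿⠒⠀
⠿⠒⣿⠂⣾⠴⠒⠀
⠒⠒⣿⣿⠂⠂⣿⠀
⠴⠒⣿⠒⠿⠿⠂⠀
⠂⠒⠴⣿⠒⣿⠀⠀

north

⠴⠴⠂⣿⠒⠴⠒⠀
⠒⣿⠒⠂⠒⠒⠿⠀
⠂⠂⠒⠴⠒⠂⠒⠀
⠿⠒⠒⠿⠂⠂⣿⠀
⠒⠂⠒⠴⣾⣿⠒⠀
⠿⠒⣿⠂⣿⠴⠒⠀
⠒⠒⣿⣿⠂⠂⣿⠀
⠴⠒⣿⠒⠿⠿⠂⠀

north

⠒⠒⠒⣿⠒⠴⠒⠀
⠴⠴⠂⣿⠒⠴⠒⠀
⠒⣿⠒⠂⠒⠒⠿⠀
⠂⠂⠒⠴⠒⠂⠒⠀
⠿⠒⠒⠿⣾⠂⣿⠀
⠒⠂⠒⠴⠒⣿⠒⠀
⠿⠒⣿⠂⣿⠴⠒⠀
⠒⠒⣿⣿⠂⠂⣿⠀

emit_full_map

⠀⠀⠂⠂⠂⣿⣿⣿
⠂⠒⠒⠒⣿⠒⠴⠒
⠒⠴⠴⠂⣿⠒⠴⠒
⠒⠒⣿⠒⠂⠒⠒⠿
⣿⠂⠂⠒⠴⠒⠂⠒
⠂⠿⠒⠒⠿⣾⠂⣿
⠂⠒⠂⠒⠴⠒⣿⠒
⠒⠿⠒⣿⠂⣿⠴⠒
⠒⠒⠒⣿⣿⠂⠂⣿
⠂⠴⠒⣿⠒⠿⠿⠂
⠂⠂⠒⠴⣿⠒⣿⠀
⣿⣿⠒⣿⠂⠒⠒⠀
⠒⠂⠂⠿⠒⠒⠒⠀
⠂⠒⣿⠿⠒⠂⣿⠀

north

⠀⠂⠂⠂⣿⣿⣿⠀
⠒⠒⠒⣿⠒⠴⠒⠀
⠴⠴⠂⣿⠒⠴⠒⠀
⠒⣿⠒⠂⠒⠒⠿⠀
⠂⠂⠒⠴⣾⠂⠒⠀
⠿⠒⠒⠿⠂⠂⣿⠀
⠒⠂⠒⠴⠒⣿⠒⠀
⠿⠒⣿⠂⣿⠴⠒⠀

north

⠀⠀⠀⠀⠀⠀⠀⠀
⠀⠂⠂⠂⣿⣿⣿⠀
⠒⠒⠒⣿⠒⠴⠒⠀
⠴⠴⠂⣿⠒⠴⠒⠀
⠒⣿⠒⠂⣾⠒⠿⠀
⠂⠂⠒⠴⠒⠂⠒⠀
⠿⠒⠒⠿⠂⠂⣿⠀
⠒⠂⠒⠴⠒⣿⠒⠀

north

⠀⠀⠀⠀⠀⠀⠀⠀
⠀⠀⠀⠀⠀⠀⠀⠀
⠀⠂⠂⠂⣿⣿⣿⠀
⠒⠒⠒⣿⠒⠴⠒⠀
⠴⠴⠂⣿⣾⠴⠒⠀
⠒⣿⠒⠂⠒⠒⠿⠀
⠂⠂⠒⠴⠒⠂⠒⠀
⠿⠒⠒⠿⠂⠂⣿⠀

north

⠀⠀⠀⠀⠀⠀⠀⠀
⠀⠀⠀⠀⠀⠀⠀⠀
⠀⠀⠒⠿⣿⠴⣿⠀
⠀⠂⠂⠂⣿⣿⣿⠀
⠒⠒⠒⣿⣾⠴⠒⠀
⠴⠴⠂⣿⠒⠴⠒⠀
⠒⣿⠒⠂⠒⠒⠿⠀
⠂⠂⠒⠴⠒⠂⠒⠀

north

⠀⠀⠀⠀⠀⠀⠀⠀
⠀⠀⠀⠀⠀⠀⠀⠀
⠀⠀⠒⠴⠂⣿⠒⠀
⠀⠀⠒⠿⣿⠴⣿⠀
⠀⠂⠂⠂⣾⣿⣿⠀
⠒⠒⠒⣿⠒⠴⠒⠀
⠴⠴⠂⣿⠒⠴⠒⠀
⠒⣿⠒⠂⠒⠒⠿⠀

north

⠀⠀⠀⠀⠀⠀⠀⠀
⠀⠀⠀⠀⠀⠀⠀⠀
⠀⠀⠒⠿⣿⠒⠒⠀
⠀⠀⠒⠴⠂⣿⠒⠀
⠀⠀⠒⠿⣾⠴⣿⠀
⠀⠂⠂⠂⣿⣿⣿⠀
⠒⠒⠒⣿⠒⠴⠒⠀
⠴⠴⠂⣿⠒⠴⠒⠀

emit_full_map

⠀⠀⠀⠒⠿⣿⠒⠒
⠀⠀⠀⠒⠴⠂⣿⠒
⠀⠀⠀⠒⠿⣾⠴⣿
⠀⠀⠂⠂⠂⣿⣿⣿
⠂⠒⠒⠒⣿⠒⠴⠒
⠒⠴⠴⠂⣿⠒⠴⠒
⠒⠒⣿⠒⠂⠒⠒⠿
⣿⠂⠂⠒⠴⠒⠂⠒
⠂⠿⠒⠒⠿⠂⠂⣿
⠂⠒⠂⠒⠴⠒⣿⠒
⠒⠿⠒⣿⠂⣿⠴⠒
⠒⠒⠒⣿⣿⠂⠂⣿
⠂⠴⠒⣿⠒⠿⠿⠂
⠂⠂⠒⠴⣿⠒⣿⠀
⣿⣿⠒⣿⠂⠒⠒⠀
⠒⠂⠂⠿⠒⠒⠒⠀
⠂⠒⣿⠿⠒⠂⣿⠀


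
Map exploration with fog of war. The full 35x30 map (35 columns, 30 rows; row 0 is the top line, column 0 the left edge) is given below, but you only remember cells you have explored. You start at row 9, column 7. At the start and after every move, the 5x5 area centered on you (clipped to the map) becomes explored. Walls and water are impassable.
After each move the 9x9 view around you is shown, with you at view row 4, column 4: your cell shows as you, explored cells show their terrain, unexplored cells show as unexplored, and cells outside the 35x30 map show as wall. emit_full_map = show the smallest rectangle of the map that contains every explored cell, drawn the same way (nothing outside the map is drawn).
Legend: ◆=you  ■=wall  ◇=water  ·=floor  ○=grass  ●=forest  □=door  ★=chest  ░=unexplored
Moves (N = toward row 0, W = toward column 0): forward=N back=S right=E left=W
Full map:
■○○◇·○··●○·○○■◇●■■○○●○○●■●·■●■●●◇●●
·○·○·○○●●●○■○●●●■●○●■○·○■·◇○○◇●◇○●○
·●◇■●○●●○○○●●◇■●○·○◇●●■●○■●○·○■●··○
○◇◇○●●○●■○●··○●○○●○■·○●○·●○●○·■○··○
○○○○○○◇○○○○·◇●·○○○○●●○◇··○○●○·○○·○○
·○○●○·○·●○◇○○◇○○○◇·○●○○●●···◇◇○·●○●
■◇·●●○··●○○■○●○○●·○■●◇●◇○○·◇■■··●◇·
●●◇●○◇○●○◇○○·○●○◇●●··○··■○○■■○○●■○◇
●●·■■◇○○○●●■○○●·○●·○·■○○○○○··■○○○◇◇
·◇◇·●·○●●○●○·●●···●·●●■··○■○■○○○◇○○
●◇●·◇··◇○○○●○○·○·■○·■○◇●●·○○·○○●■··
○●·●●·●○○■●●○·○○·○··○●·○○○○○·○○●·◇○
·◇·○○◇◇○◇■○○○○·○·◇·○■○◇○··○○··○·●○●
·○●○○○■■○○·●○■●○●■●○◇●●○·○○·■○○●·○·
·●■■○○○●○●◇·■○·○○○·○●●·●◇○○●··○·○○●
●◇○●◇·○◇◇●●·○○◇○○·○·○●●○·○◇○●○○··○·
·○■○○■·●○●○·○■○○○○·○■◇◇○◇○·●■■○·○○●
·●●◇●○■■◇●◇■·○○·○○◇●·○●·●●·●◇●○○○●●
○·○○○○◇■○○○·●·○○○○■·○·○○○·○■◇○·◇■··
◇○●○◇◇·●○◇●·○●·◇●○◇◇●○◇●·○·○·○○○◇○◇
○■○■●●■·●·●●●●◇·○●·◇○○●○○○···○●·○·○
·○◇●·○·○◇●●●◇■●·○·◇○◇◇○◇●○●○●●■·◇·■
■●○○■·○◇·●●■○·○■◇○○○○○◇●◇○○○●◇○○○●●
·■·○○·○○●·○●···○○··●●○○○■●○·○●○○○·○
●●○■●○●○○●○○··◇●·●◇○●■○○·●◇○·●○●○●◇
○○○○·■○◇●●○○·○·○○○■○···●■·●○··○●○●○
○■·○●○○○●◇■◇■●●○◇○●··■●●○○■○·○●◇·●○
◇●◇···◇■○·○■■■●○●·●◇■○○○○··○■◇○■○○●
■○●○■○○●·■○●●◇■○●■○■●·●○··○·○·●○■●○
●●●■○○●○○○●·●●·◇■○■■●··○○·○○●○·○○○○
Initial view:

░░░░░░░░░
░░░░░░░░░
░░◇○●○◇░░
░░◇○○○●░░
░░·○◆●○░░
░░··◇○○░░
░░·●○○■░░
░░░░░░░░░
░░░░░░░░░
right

░░░░░░░░░
░░░░░░░░░
░◇○●○◇○░░
░◇○○○●●░░
░·○●◆○●░░
░··◇○○○░░
░·●○○■●░░
░░░░░░░░░
░░░░░░░░░

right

░░░░░░░░░
░░░░░░░░░
◇○●○◇○○░░
◇○○○●●■░░
·○●●◆●○░░
··◇○○○●░░
·●○○■●●░░
░░░░░░░░░
░░░░░░░░░

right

░░░░░░░░░
░░░░░░░░░
○●○◇○○·░░
○○○●●■○░░
○●●○◆○·░░
·◇○○○●○░░
●○○■●●○░░
░░░░░░░░░
░░░░░░░░░

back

░░░░░░░░░
○●○◇○○·░░
○○○●●■○░░
○●●○●○·░░
·◇○○◆●○░░
●○○■●●○░░
░░◇■○○○░░
░░░░░░░░░
░░░░░░░░░

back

○●○◇○○·░░
○○○●●■○░░
○●●○●○·░░
·◇○○○●○░░
●○○■◆●○░░
░░◇■○○○░░
░░○○·●○░░
░░░░░░░░░
░░░░░░░░░

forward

░░░░░░░░░
○●○◇○○·░░
○○○●●■○░░
○●●○●○·░░
·◇○○◆●○░░
●○○■●●○░░
░░◇■○○○░░
░░○○·●○░░
░░░░░░░░░

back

○●○◇○○·░░
○○○●●■○░░
○●●○●○·░░
·◇○○○●○░░
●○○■◆●○░░
░░◇■○○○░░
░░○○·●○░░
░░░░░░░░░
░░░░░░░░░

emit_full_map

◇○●○◇○○·
◇○○○●●■○
·○●●○●○·
··◇○○○●○
·●○○■◆●○
░░░◇■○○○
░░░○○·●○

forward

░░░░░░░░░
○●○◇○○·░░
○○○●●■○░░
○●●○●○·░░
·◇○○◆●○░░
●○○■●●○░░
░░◇■○○○░░
░░○○·●○░░
░░░░░░░░░


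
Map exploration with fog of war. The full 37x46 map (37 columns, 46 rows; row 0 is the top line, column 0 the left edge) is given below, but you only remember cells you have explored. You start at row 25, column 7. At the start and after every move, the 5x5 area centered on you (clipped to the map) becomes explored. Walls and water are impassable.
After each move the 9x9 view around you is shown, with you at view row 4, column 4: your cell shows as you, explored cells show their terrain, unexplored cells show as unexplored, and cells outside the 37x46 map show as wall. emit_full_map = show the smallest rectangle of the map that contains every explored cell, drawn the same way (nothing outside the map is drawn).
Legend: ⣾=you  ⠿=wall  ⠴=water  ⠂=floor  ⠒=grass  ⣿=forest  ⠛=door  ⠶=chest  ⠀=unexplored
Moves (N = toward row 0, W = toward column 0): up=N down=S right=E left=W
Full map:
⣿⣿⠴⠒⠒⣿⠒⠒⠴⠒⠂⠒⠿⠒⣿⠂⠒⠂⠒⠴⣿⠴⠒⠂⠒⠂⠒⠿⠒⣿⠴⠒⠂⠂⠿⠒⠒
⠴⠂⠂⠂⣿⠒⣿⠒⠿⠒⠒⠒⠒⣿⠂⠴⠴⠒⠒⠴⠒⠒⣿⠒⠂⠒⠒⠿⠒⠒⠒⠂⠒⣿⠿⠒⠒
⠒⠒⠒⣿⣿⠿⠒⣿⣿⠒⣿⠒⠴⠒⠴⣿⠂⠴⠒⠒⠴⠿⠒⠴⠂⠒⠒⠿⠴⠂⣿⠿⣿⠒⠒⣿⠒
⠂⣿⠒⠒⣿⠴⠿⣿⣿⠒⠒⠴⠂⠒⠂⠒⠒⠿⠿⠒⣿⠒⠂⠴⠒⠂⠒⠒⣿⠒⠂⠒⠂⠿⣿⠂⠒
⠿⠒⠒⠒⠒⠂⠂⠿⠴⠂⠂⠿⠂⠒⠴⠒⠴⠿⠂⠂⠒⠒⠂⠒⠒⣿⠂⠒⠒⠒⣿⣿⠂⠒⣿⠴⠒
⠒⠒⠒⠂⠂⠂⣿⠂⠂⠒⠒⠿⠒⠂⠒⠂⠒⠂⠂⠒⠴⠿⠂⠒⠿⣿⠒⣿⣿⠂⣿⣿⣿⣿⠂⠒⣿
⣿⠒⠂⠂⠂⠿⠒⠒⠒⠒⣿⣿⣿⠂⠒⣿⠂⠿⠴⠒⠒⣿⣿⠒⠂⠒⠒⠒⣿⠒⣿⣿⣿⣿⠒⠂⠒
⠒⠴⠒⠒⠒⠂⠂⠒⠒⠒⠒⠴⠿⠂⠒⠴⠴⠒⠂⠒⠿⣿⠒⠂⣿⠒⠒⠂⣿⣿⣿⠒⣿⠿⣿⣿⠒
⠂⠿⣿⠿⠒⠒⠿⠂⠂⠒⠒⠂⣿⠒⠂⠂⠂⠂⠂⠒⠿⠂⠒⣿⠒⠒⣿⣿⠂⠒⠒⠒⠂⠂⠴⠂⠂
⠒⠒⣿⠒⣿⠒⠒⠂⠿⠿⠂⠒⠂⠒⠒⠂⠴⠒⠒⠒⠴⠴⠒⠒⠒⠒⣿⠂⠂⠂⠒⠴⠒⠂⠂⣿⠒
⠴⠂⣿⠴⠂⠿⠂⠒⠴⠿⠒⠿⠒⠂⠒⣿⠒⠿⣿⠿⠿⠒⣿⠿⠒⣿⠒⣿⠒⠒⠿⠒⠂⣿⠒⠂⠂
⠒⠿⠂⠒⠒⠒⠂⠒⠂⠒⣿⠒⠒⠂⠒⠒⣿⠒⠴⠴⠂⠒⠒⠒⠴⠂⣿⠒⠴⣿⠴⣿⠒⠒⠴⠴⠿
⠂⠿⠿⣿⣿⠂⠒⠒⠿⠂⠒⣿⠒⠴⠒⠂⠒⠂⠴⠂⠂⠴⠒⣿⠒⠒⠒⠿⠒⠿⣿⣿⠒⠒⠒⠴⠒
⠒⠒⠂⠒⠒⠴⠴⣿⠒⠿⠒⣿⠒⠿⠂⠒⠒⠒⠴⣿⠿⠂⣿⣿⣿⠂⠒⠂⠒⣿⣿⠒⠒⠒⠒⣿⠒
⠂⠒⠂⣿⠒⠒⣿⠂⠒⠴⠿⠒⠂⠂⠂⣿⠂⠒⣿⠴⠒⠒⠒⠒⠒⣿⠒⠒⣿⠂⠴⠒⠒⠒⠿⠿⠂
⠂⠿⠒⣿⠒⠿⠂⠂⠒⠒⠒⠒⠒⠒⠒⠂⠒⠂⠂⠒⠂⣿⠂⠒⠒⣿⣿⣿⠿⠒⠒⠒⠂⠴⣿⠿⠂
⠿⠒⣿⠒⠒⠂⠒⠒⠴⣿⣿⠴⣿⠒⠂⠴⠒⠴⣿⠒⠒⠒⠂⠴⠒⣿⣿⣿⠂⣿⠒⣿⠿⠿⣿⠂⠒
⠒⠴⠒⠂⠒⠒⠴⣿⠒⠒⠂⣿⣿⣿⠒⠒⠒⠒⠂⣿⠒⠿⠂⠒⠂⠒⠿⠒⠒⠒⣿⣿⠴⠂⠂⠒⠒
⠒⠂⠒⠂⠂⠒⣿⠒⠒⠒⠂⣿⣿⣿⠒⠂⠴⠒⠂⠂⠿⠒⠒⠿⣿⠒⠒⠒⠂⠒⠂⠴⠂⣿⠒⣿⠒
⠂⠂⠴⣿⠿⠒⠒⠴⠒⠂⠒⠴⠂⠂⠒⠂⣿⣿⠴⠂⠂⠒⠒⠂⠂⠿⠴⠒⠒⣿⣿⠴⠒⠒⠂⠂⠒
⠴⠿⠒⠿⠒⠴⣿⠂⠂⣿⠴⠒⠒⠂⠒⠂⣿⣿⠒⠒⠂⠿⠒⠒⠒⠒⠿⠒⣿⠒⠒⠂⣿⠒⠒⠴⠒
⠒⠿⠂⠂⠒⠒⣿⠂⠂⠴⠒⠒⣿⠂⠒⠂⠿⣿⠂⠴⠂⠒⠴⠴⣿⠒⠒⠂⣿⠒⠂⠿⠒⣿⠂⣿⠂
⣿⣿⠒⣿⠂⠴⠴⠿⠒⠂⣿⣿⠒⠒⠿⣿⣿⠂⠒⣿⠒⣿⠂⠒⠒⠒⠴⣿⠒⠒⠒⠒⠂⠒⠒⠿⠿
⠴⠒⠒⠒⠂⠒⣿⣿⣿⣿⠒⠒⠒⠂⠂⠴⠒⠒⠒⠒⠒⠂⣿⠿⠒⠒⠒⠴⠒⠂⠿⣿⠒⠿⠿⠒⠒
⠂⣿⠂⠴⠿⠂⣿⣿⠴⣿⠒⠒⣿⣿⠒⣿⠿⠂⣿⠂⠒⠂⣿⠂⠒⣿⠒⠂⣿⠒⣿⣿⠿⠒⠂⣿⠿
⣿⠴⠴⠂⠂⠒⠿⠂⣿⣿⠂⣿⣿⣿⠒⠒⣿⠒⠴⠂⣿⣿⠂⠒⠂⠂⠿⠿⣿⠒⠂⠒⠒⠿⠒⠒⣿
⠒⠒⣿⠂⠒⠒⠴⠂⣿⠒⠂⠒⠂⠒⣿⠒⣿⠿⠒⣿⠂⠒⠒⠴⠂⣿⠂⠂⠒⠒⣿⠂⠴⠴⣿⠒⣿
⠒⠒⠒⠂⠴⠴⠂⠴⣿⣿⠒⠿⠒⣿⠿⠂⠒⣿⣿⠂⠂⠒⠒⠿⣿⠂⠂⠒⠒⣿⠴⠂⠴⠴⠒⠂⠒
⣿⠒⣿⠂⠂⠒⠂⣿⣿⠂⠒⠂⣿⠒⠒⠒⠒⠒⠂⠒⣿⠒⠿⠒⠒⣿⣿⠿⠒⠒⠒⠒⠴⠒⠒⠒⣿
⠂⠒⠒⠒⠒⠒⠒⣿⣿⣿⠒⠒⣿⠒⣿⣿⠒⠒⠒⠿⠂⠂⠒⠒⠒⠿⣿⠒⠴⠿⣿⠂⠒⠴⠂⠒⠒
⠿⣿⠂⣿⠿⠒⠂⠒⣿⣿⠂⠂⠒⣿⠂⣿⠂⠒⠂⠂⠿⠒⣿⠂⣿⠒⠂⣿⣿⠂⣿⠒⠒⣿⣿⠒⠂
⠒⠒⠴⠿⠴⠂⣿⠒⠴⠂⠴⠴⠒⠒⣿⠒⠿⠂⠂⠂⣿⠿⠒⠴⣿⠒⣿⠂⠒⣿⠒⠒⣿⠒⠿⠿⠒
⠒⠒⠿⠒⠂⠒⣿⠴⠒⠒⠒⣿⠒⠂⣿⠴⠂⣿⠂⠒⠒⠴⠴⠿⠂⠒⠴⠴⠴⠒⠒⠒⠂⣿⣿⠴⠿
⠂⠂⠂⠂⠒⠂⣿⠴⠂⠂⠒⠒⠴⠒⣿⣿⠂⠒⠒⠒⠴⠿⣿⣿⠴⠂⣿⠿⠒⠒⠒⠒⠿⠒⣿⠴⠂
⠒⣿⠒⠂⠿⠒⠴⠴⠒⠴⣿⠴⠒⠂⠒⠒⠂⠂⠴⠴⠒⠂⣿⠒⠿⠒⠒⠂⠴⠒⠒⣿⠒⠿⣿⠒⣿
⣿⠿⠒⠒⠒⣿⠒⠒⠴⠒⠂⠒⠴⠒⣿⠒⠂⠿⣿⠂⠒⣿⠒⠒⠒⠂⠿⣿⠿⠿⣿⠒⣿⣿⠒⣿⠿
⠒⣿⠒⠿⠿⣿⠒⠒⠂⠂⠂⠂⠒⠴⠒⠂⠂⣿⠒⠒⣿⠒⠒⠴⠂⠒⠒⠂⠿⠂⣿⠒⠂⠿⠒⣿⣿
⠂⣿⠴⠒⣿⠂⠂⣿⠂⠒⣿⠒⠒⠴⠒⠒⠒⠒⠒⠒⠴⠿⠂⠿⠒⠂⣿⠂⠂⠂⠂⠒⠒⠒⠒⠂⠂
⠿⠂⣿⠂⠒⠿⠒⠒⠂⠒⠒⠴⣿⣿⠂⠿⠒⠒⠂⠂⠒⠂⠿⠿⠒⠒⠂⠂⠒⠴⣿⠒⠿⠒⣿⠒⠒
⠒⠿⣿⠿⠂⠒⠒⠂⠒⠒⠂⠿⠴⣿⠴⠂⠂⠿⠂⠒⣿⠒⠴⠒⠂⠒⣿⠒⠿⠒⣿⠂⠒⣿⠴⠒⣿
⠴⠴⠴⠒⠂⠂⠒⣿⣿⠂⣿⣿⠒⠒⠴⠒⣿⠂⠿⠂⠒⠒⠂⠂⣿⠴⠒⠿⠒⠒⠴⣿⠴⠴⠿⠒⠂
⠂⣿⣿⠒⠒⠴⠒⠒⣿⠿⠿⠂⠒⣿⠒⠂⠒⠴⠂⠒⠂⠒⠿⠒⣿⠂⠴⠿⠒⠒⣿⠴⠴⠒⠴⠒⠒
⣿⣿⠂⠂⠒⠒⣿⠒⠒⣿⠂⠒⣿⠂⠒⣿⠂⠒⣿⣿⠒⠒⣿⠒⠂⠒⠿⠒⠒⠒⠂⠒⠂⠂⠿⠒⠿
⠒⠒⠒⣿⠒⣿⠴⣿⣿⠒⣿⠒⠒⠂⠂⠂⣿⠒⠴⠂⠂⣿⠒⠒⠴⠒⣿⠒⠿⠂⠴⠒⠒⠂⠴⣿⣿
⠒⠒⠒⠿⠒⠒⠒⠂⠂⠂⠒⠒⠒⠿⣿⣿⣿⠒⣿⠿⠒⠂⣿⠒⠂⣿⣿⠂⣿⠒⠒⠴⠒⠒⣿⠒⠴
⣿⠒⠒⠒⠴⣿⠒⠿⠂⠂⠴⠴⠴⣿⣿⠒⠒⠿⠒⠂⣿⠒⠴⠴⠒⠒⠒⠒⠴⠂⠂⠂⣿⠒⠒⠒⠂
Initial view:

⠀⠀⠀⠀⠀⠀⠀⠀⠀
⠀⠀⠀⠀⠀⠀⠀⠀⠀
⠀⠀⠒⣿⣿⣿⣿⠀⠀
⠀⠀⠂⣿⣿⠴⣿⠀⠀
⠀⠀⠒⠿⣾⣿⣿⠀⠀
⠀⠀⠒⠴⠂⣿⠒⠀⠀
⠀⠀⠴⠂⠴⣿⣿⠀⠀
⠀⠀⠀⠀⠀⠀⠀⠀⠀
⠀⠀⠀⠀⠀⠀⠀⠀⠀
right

⠀⠀⠀⠀⠀⠀⠀⠀⠀
⠀⠀⠀⠀⠀⠀⠀⠀⠀
⠀⠒⣿⣿⣿⣿⠒⠀⠀
⠀⠂⣿⣿⠴⣿⠒⠀⠀
⠀⠒⠿⠂⣾⣿⠂⠀⠀
⠀⠒⠴⠂⣿⠒⠂⠀⠀
⠀⠴⠂⠴⣿⣿⠒⠀⠀
⠀⠀⠀⠀⠀⠀⠀⠀⠀
⠀⠀⠀⠀⠀⠀⠀⠀⠀

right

⠀⠀⠀⠀⠀⠀⠀⠀⠀
⠀⠀⠀⠀⠀⠀⠀⠀⠀
⠒⣿⣿⣿⣿⠒⠒⠀⠀
⠂⣿⣿⠴⣿⠒⠒⠀⠀
⠒⠿⠂⣿⣾⠂⣿⠀⠀
⠒⠴⠂⣿⠒⠂⠒⠀⠀
⠴⠂⠴⣿⣿⠒⠿⠀⠀
⠀⠀⠀⠀⠀⠀⠀⠀⠀
⠀⠀⠀⠀⠀⠀⠀⠀⠀

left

⠀⠀⠀⠀⠀⠀⠀⠀⠀
⠀⠀⠀⠀⠀⠀⠀⠀⠀
⠀⠒⣿⣿⣿⣿⠒⠒⠀
⠀⠂⣿⣿⠴⣿⠒⠒⠀
⠀⠒⠿⠂⣾⣿⠂⣿⠀
⠀⠒⠴⠂⣿⠒⠂⠒⠀
⠀⠴⠂⠴⣿⣿⠒⠿⠀
⠀⠀⠀⠀⠀⠀⠀⠀⠀
⠀⠀⠀⠀⠀⠀⠀⠀⠀

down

⠀⠀⠀⠀⠀⠀⠀⠀⠀
⠀⠒⣿⣿⣿⣿⠒⠒⠀
⠀⠂⣿⣿⠴⣿⠒⠒⠀
⠀⠒⠿⠂⣿⣿⠂⣿⠀
⠀⠒⠴⠂⣾⠒⠂⠒⠀
⠀⠴⠂⠴⣿⣿⠒⠿⠀
⠀⠀⠂⣿⣿⠂⠒⠀⠀
⠀⠀⠀⠀⠀⠀⠀⠀⠀
⠀⠀⠀⠀⠀⠀⠀⠀⠀

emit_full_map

⠒⣿⣿⣿⣿⠒⠒
⠂⣿⣿⠴⣿⠒⠒
⠒⠿⠂⣿⣿⠂⣿
⠒⠴⠂⣾⠒⠂⠒
⠴⠂⠴⣿⣿⠒⠿
⠀⠂⣿⣿⠂⠒⠀

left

⠀⠀⠀⠀⠀⠀⠀⠀⠀
⠀⠀⠒⣿⣿⣿⣿⠒⠒
⠀⠀⠂⣿⣿⠴⣿⠒⠒
⠀⠀⠒⠿⠂⣿⣿⠂⣿
⠀⠀⠒⠴⣾⣿⠒⠂⠒
⠀⠀⠴⠂⠴⣿⣿⠒⠿
⠀⠀⠒⠂⣿⣿⠂⠒⠀
⠀⠀⠀⠀⠀⠀⠀⠀⠀
⠀⠀⠀⠀⠀⠀⠀⠀⠀

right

⠀⠀⠀⠀⠀⠀⠀⠀⠀
⠀⠒⣿⣿⣿⣿⠒⠒⠀
⠀⠂⣿⣿⠴⣿⠒⠒⠀
⠀⠒⠿⠂⣿⣿⠂⣿⠀
⠀⠒⠴⠂⣾⠒⠂⠒⠀
⠀⠴⠂⠴⣿⣿⠒⠿⠀
⠀⠒⠂⣿⣿⠂⠒⠀⠀
⠀⠀⠀⠀⠀⠀⠀⠀⠀
⠀⠀⠀⠀⠀⠀⠀⠀⠀

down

⠀⠒⣿⣿⣿⣿⠒⠒⠀
⠀⠂⣿⣿⠴⣿⠒⠒⠀
⠀⠒⠿⠂⣿⣿⠂⣿⠀
⠀⠒⠴⠂⣿⠒⠂⠒⠀
⠀⠴⠂⠴⣾⣿⠒⠿⠀
⠀⠒⠂⣿⣿⠂⠒⠀⠀
⠀⠀⠒⣿⣿⣿⠒⠀⠀
⠀⠀⠀⠀⠀⠀⠀⠀⠀
⠀⠀⠀⠀⠀⠀⠀⠀⠀

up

⠀⠀⠀⠀⠀⠀⠀⠀⠀
⠀⠒⣿⣿⣿⣿⠒⠒⠀
⠀⠂⣿⣿⠴⣿⠒⠒⠀
⠀⠒⠿⠂⣿⣿⠂⣿⠀
⠀⠒⠴⠂⣾⠒⠂⠒⠀
⠀⠴⠂⠴⣿⣿⠒⠿⠀
⠀⠒⠂⣿⣿⠂⠒⠀⠀
⠀⠀⠒⣿⣿⣿⠒⠀⠀
⠀⠀⠀⠀⠀⠀⠀⠀⠀

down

⠀⠒⣿⣿⣿⣿⠒⠒⠀
⠀⠂⣿⣿⠴⣿⠒⠒⠀
⠀⠒⠿⠂⣿⣿⠂⣿⠀
⠀⠒⠴⠂⣿⠒⠂⠒⠀
⠀⠴⠂⠴⣾⣿⠒⠿⠀
⠀⠒⠂⣿⣿⠂⠒⠀⠀
⠀⠀⠒⣿⣿⣿⠒⠀⠀
⠀⠀⠀⠀⠀⠀⠀⠀⠀
⠀⠀⠀⠀⠀⠀⠀⠀⠀

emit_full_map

⠒⣿⣿⣿⣿⠒⠒
⠂⣿⣿⠴⣿⠒⠒
⠒⠿⠂⣿⣿⠂⣿
⠒⠴⠂⣿⠒⠂⠒
⠴⠂⠴⣾⣿⠒⠿
⠒⠂⣿⣿⠂⠒⠀
⠀⠒⣿⣿⣿⠒⠀

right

⠒⣿⣿⣿⣿⠒⠒⠀⠀
⠂⣿⣿⠴⣿⠒⠒⠀⠀
⠒⠿⠂⣿⣿⠂⣿⠀⠀
⠒⠴⠂⣿⠒⠂⠒⠀⠀
⠴⠂⠴⣿⣾⠒⠿⠀⠀
⠒⠂⣿⣿⠂⠒⠂⠀⠀
⠀⠒⣿⣿⣿⠒⠒⠀⠀
⠀⠀⠀⠀⠀⠀⠀⠀⠀
⠀⠀⠀⠀⠀⠀⠀⠀⠀

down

⠂⣿⣿⠴⣿⠒⠒⠀⠀
⠒⠿⠂⣿⣿⠂⣿⠀⠀
⠒⠴⠂⣿⠒⠂⠒⠀⠀
⠴⠂⠴⣿⣿⠒⠿⠀⠀
⠒⠂⣿⣿⣾⠒⠂⠀⠀
⠀⠒⣿⣿⣿⠒⠒⠀⠀
⠀⠀⠒⣿⣿⠂⠂⠀⠀
⠀⠀⠀⠀⠀⠀⠀⠀⠀
⠀⠀⠀⠀⠀⠀⠀⠀⠀

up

⠒⣿⣿⣿⣿⠒⠒⠀⠀
⠂⣿⣿⠴⣿⠒⠒⠀⠀
⠒⠿⠂⣿⣿⠂⣿⠀⠀
⠒⠴⠂⣿⠒⠂⠒⠀⠀
⠴⠂⠴⣿⣾⠒⠿⠀⠀
⠒⠂⣿⣿⠂⠒⠂⠀⠀
⠀⠒⣿⣿⣿⠒⠒⠀⠀
⠀⠀⠒⣿⣿⠂⠂⠀⠀
⠀⠀⠀⠀⠀⠀⠀⠀⠀

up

⠀⠀⠀⠀⠀⠀⠀⠀⠀
⠒⣿⣿⣿⣿⠒⠒⠀⠀
⠂⣿⣿⠴⣿⠒⠒⠀⠀
⠒⠿⠂⣿⣿⠂⣿⠀⠀
⠒⠴⠂⣿⣾⠂⠒⠀⠀
⠴⠂⠴⣿⣿⠒⠿⠀⠀
⠒⠂⣿⣿⠂⠒⠂⠀⠀
⠀⠒⣿⣿⣿⠒⠒⠀⠀
⠀⠀⠒⣿⣿⠂⠂⠀⠀

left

⠀⠀⠀⠀⠀⠀⠀⠀⠀
⠀⠒⣿⣿⣿⣿⠒⠒⠀
⠀⠂⣿⣿⠴⣿⠒⠒⠀
⠀⠒⠿⠂⣿⣿⠂⣿⠀
⠀⠒⠴⠂⣾⠒⠂⠒⠀
⠀⠴⠂⠴⣿⣿⠒⠿⠀
⠀⠒⠂⣿⣿⠂⠒⠂⠀
⠀⠀⠒⣿⣿⣿⠒⠒⠀
⠀⠀⠀⠒⣿⣿⠂⠂⠀

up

⠀⠀⠀⠀⠀⠀⠀⠀⠀
⠀⠀⠀⠀⠀⠀⠀⠀⠀
⠀⠒⣿⣿⣿⣿⠒⠒⠀
⠀⠂⣿⣿⠴⣿⠒⠒⠀
⠀⠒⠿⠂⣾⣿⠂⣿⠀
⠀⠒⠴⠂⣿⠒⠂⠒⠀
⠀⠴⠂⠴⣿⣿⠒⠿⠀
⠀⠒⠂⣿⣿⠂⠒⠂⠀
⠀⠀⠒⣿⣿⣿⠒⠒⠀

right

⠀⠀⠀⠀⠀⠀⠀⠀⠀
⠀⠀⠀⠀⠀⠀⠀⠀⠀
⠒⣿⣿⣿⣿⠒⠒⠀⠀
⠂⣿⣿⠴⣿⠒⠒⠀⠀
⠒⠿⠂⣿⣾⠂⣿⠀⠀
⠒⠴⠂⣿⠒⠂⠒⠀⠀
⠴⠂⠴⣿⣿⠒⠿⠀⠀
⠒⠂⣿⣿⠂⠒⠂⠀⠀
⠀⠒⣿⣿⣿⠒⠒⠀⠀

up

⠀⠀⠀⠀⠀⠀⠀⠀⠀
⠀⠀⠀⠀⠀⠀⠀⠀⠀
⠀⠀⠿⠒⠂⣿⣿⠀⠀
⠒⣿⣿⣿⣿⠒⠒⠀⠀
⠂⣿⣿⠴⣾⠒⠒⠀⠀
⠒⠿⠂⣿⣿⠂⣿⠀⠀
⠒⠴⠂⣿⠒⠂⠒⠀⠀
⠴⠂⠴⣿⣿⠒⠿⠀⠀
⠒⠂⣿⣿⠂⠒⠂⠀⠀

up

⠀⠀⠀⠀⠀⠀⠀⠀⠀
⠀⠀⠀⠀⠀⠀⠀⠀⠀
⠀⠀⠂⠂⠴⠒⠒⠀⠀
⠀⠀⠿⠒⠂⣿⣿⠀⠀
⠒⣿⣿⣿⣾⠒⠒⠀⠀
⠂⣿⣿⠴⣿⠒⠒⠀⠀
⠒⠿⠂⣿⣿⠂⣿⠀⠀
⠒⠴⠂⣿⠒⠂⠒⠀⠀
⠴⠂⠴⣿⣿⠒⠿⠀⠀

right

⠀⠀⠀⠀⠀⠀⠀⠀⠀
⠀⠀⠀⠀⠀⠀⠀⠀⠀
⠀⠂⠂⠴⠒⠒⣿⠀⠀
⠀⠿⠒⠂⣿⣿⠒⠀⠀
⣿⣿⣿⣿⣾⠒⠒⠀⠀
⣿⣿⠴⣿⠒⠒⣿⠀⠀
⠿⠂⣿⣿⠂⣿⣿⠀⠀
⠴⠂⣿⠒⠂⠒⠀⠀⠀
⠂⠴⣿⣿⠒⠿⠀⠀⠀

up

⠀⠀⠀⠀⠀⠀⠀⠀⠀
⠀⠀⠀⠀⠀⠀⠀⠀⠀
⠀⠀⠂⣿⠴⠒⠒⠀⠀
⠀⠂⠂⠴⠒⠒⣿⠀⠀
⠀⠿⠒⠂⣾⣿⠒⠀⠀
⣿⣿⣿⣿⠒⠒⠒⠀⠀
⣿⣿⠴⣿⠒⠒⣿⠀⠀
⠿⠂⣿⣿⠂⣿⣿⠀⠀
⠴⠂⣿⠒⠂⠒⠀⠀⠀

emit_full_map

⠀⠀⠀⠂⣿⠴⠒⠒
⠀⠀⠂⠂⠴⠒⠒⣿
⠀⠀⠿⠒⠂⣾⣿⠒
⠒⣿⣿⣿⣿⠒⠒⠒
⠂⣿⣿⠴⣿⠒⠒⣿
⠒⠿⠂⣿⣿⠂⣿⣿
⠒⠴⠂⣿⠒⠂⠒⠀
⠴⠂⠴⣿⣿⠒⠿⠀
⠒⠂⣿⣿⠂⠒⠂⠀
⠀⠒⣿⣿⣿⠒⠒⠀
⠀⠀⠒⣿⣿⠂⠂⠀

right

⠀⠀⠀⠀⠀⠀⠀⠀⠀
⠀⠀⠀⠀⠀⠀⠀⠀⠀
⠀⠂⣿⠴⠒⠒⠂⠀⠀
⠂⠂⠴⠒⠒⣿⠂⠀⠀
⠿⠒⠂⣿⣾⠒⠒⠀⠀
⣿⣿⣿⠒⠒⠒⠂⠀⠀
⣿⠴⣿⠒⠒⣿⣿⠀⠀
⠂⣿⣿⠂⣿⣿⠀⠀⠀
⠂⣿⠒⠂⠒⠀⠀⠀⠀

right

⠀⠀⠀⠀⠀⠀⠀⠀⠀
⠀⠀⠀⠀⠀⠀⠀⠀⠀
⠂⣿⠴⠒⠒⠂⠒⠀⠀
⠂⠴⠒⠒⣿⠂⠒⠀⠀
⠒⠂⣿⣿⣾⠒⠿⠀⠀
⣿⣿⠒⠒⠒⠂⠂⠀⠀
⠴⣿⠒⠒⣿⣿⠒⠀⠀
⣿⣿⠂⣿⣿⠀⠀⠀⠀
⣿⠒⠂⠒⠀⠀⠀⠀⠀

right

⠀⠀⠀⠀⠀⠀⠀⠀⠀
⠀⠀⠀⠀⠀⠀⠀⠀⠀
⣿⠴⠒⠒⠂⠒⠂⠀⠀
⠴⠒⠒⣿⠂⠒⠂⠀⠀
⠂⣿⣿⠒⣾⠿⣿⠀⠀
⣿⠒⠒⠒⠂⠂⠴⠀⠀
⣿⠒⠒⣿⣿⠒⣿⠀⠀
⣿⠂⣿⣿⠀⠀⠀⠀⠀
⠒⠂⠒⠀⠀⠀⠀⠀⠀

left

⠀⠀⠀⠀⠀⠀⠀⠀⠀
⠀⠀⠀⠀⠀⠀⠀⠀⠀
⠂⣿⠴⠒⠒⠂⠒⠂⠀
⠂⠴⠒⠒⣿⠂⠒⠂⠀
⠒⠂⣿⣿⣾⠒⠿⣿⠀
⣿⣿⠒⠒⠒⠂⠂⠴⠀
⠴⣿⠒⠒⣿⣿⠒⣿⠀
⣿⣿⠂⣿⣿⠀⠀⠀⠀
⣿⠒⠂⠒⠀⠀⠀⠀⠀

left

⠀⠀⠀⠀⠀⠀⠀⠀⠀
⠀⠀⠀⠀⠀⠀⠀⠀⠀
⠀⠂⣿⠴⠒⠒⠂⠒⠂
⠂⠂⠴⠒⠒⣿⠂⠒⠂
⠿⠒⠂⣿⣾⠒⠒⠿⣿
⣿⣿⣿⠒⠒⠒⠂⠂⠴
⣿⠴⣿⠒⠒⣿⣿⠒⣿
⠂⣿⣿⠂⣿⣿⠀⠀⠀
⠂⣿⠒⠂⠒⠀⠀⠀⠀

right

⠀⠀⠀⠀⠀⠀⠀⠀⠀
⠀⠀⠀⠀⠀⠀⠀⠀⠀
⠂⣿⠴⠒⠒⠂⠒⠂⠀
⠂⠴⠒⠒⣿⠂⠒⠂⠀
⠒⠂⣿⣿⣾⠒⠿⣿⠀
⣿⣿⠒⠒⠒⠂⠂⠴⠀
⠴⣿⠒⠒⣿⣿⠒⣿⠀
⣿⣿⠂⣿⣿⠀⠀⠀⠀
⣿⠒⠂⠒⠀⠀⠀⠀⠀

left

⠀⠀⠀⠀⠀⠀⠀⠀⠀
⠀⠀⠀⠀⠀⠀⠀⠀⠀
⠀⠂⣿⠴⠒⠒⠂⠒⠂
⠂⠂⠴⠒⠒⣿⠂⠒⠂
⠿⠒⠂⣿⣾⠒⠒⠿⣿
⣿⣿⣿⠒⠒⠒⠂⠂⠴
⣿⠴⣿⠒⠒⣿⣿⠒⣿
⠂⣿⣿⠂⣿⣿⠀⠀⠀
⠂⣿⠒⠂⠒⠀⠀⠀⠀

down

⠀⠀⠀⠀⠀⠀⠀⠀⠀
⠀⠂⣿⠴⠒⠒⠂⠒⠂
⠂⠂⠴⠒⠒⣿⠂⠒⠂
⠿⠒⠂⣿⣿⠒⠒⠿⣿
⣿⣿⣿⠒⣾⠒⠂⠂⠴
⣿⠴⣿⠒⠒⣿⣿⠒⣿
⠂⣿⣿⠂⣿⣿⣿⠀⠀
⠂⣿⠒⠂⠒⠀⠀⠀⠀
⠴⣿⣿⠒⠿⠀⠀⠀⠀

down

⠀⠂⣿⠴⠒⠒⠂⠒⠂
⠂⠂⠴⠒⠒⣿⠂⠒⠂
⠿⠒⠂⣿⣿⠒⠒⠿⣿
⣿⣿⣿⠒⠒⠒⠂⠂⠴
⣿⠴⣿⠒⣾⣿⣿⠒⣿
⠂⣿⣿⠂⣿⣿⣿⠀⠀
⠂⣿⠒⠂⠒⠂⠒⠀⠀
⠴⣿⣿⠒⠿⠀⠀⠀⠀
⣿⣿⠂⠒⠂⠀⠀⠀⠀

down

⠂⠂⠴⠒⠒⣿⠂⠒⠂
⠿⠒⠂⣿⣿⠒⠒⠿⣿
⣿⣿⣿⠒⠒⠒⠂⠂⠴
⣿⠴⣿⠒⠒⣿⣿⠒⣿
⠂⣿⣿⠂⣾⣿⣿⠀⠀
⠂⣿⠒⠂⠒⠂⠒⠀⠀
⠴⣿⣿⠒⠿⠒⣿⠀⠀
⣿⣿⠂⠒⠂⠀⠀⠀⠀
⣿⣿⣿⠒⠒⠀⠀⠀⠀

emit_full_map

⠀⠀⠀⠂⣿⠴⠒⠒⠂⠒⠂
⠀⠀⠂⠂⠴⠒⠒⣿⠂⠒⠂
⠀⠀⠿⠒⠂⣿⣿⠒⠒⠿⣿
⠒⣿⣿⣿⣿⠒⠒⠒⠂⠂⠴
⠂⣿⣿⠴⣿⠒⠒⣿⣿⠒⣿
⠒⠿⠂⣿⣿⠂⣾⣿⣿⠀⠀
⠒⠴⠂⣿⠒⠂⠒⠂⠒⠀⠀
⠴⠂⠴⣿⣿⠒⠿⠒⣿⠀⠀
⠒⠂⣿⣿⠂⠒⠂⠀⠀⠀⠀
⠀⠒⣿⣿⣿⠒⠒⠀⠀⠀⠀
⠀⠀⠒⣿⣿⠂⠂⠀⠀⠀⠀

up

⠀⠂⣿⠴⠒⠒⠂⠒⠂
⠂⠂⠴⠒⠒⣿⠂⠒⠂
⠿⠒⠂⣿⣿⠒⠒⠿⣿
⣿⣿⣿⠒⠒⠒⠂⠂⠴
⣿⠴⣿⠒⣾⣿⣿⠒⣿
⠂⣿⣿⠂⣿⣿⣿⠀⠀
⠂⣿⠒⠂⠒⠂⠒⠀⠀
⠴⣿⣿⠒⠿⠒⣿⠀⠀
⣿⣿⠂⠒⠂⠀⠀⠀⠀

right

⠂⣿⠴⠒⠒⠂⠒⠂⠀
⠂⠴⠒⠒⣿⠂⠒⠂⠀
⠒⠂⣿⣿⠒⠒⠿⣿⠀
⣿⣿⠒⠒⠒⠂⠂⠴⠀
⠴⣿⠒⠒⣾⣿⠒⣿⠀
⣿⣿⠂⣿⣿⣿⠒⠀⠀
⣿⠒⠂⠒⠂⠒⣿⠀⠀
⣿⣿⠒⠿⠒⣿⠀⠀⠀
⣿⠂⠒⠂⠀⠀⠀⠀⠀

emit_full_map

⠀⠀⠀⠂⣿⠴⠒⠒⠂⠒⠂
⠀⠀⠂⠂⠴⠒⠒⣿⠂⠒⠂
⠀⠀⠿⠒⠂⣿⣿⠒⠒⠿⣿
⠒⣿⣿⣿⣿⠒⠒⠒⠂⠂⠴
⠂⣿⣿⠴⣿⠒⠒⣾⣿⠒⣿
⠒⠿⠂⣿⣿⠂⣿⣿⣿⠒⠀
⠒⠴⠂⣿⠒⠂⠒⠂⠒⣿⠀
⠴⠂⠴⣿⣿⠒⠿⠒⣿⠀⠀
⠒⠂⣿⣿⠂⠒⠂⠀⠀⠀⠀
⠀⠒⣿⣿⣿⠒⠒⠀⠀⠀⠀
⠀⠀⠒⣿⣿⠂⠂⠀⠀⠀⠀


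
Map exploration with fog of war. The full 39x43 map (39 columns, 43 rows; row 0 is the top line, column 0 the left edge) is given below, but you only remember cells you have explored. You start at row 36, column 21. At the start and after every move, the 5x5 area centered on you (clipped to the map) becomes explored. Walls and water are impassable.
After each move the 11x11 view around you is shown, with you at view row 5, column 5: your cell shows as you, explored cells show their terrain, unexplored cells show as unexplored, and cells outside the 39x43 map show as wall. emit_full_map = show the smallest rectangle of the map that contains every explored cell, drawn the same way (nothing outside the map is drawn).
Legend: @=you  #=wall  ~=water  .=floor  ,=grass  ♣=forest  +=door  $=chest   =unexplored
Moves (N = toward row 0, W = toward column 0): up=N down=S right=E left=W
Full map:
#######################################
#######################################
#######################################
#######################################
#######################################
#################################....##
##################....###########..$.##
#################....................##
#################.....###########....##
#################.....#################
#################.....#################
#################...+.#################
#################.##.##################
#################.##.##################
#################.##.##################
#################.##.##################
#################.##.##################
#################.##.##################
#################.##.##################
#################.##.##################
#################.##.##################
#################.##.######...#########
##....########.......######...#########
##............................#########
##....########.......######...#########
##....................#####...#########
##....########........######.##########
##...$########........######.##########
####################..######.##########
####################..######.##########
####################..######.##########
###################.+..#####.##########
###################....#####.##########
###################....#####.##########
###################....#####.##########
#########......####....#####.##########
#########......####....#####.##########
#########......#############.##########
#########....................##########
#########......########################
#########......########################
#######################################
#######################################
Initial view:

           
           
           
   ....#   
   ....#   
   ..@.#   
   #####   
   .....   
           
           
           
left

           
           
           
   #....#  
   #....#  
   #.@..#  
   ######  
   ......  
           
           
           

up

           
           
           
   #....   
   #....#  
   #.@..#  
   #....#  
   ######  
   ......  
           
           

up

           
           
           
   #....   
   #....   
   #.@..#  
   #....#  
   #....#  
   ######  
   ......  
           

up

           
           
           
   #.+..   
   #....   
   #.@..   
   #....#  
   #....#  
   #....#  
   ######  
   ......  

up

           
           
           
   ##..#   
   #.+..   
   #.@..   
   #....   
   #....#  
   #....#  
   #....#  
   ######  

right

           
           
           
  ##..##   
  #.+..#   
  #..@.#   
  #....#   
  #....#   
  #....#   
  #....#   
  ######   

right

           
           
           
 ##..###   
 #.+..##   
 #...@##   
 #....##   
 #....##   
 #....#    
 #....#    
 ######    

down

           
           
 ##..###   
 #.+..##   
 #....##   
 #...@##   
 #....##   
 #....##   
 #....#    
 ######    
 ......    

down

           
 ##..###   
 #.+..##   
 #....##   
 #....##   
 #...@##   
 #....##   
 #....##   
 ######    
 ......    
           

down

 ##..###   
 #.+..##   
 #....##   
 #....##   
 #....##   
 #...@##   
 #....##   
 #######   
 ......    
           
           

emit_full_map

##..###
#.+..##
#....##
#....##
#....##
#...@##
#....##
#######
...... 

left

  ##..###  
  #.+..##  
  #....##  
  #....##  
  #....##  
  #..@.##  
  #....##  
  #######  
  ......   
           
           

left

   ##..### 
   #.+..## 
   #....## 
   #....## 
   #....## 
   #.@..## 
   #....## 
   ####### 
   ......  
           
           

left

    ##..###
    #.+..##
    #....##
   ##....##
   ##....##
   ##@...##
   ##....##
   ########
    ...... 
           
           

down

    #.+..##
    #....##
   ##....##
   ##....##
   ##....##
   ##@...##
   ########
   ....... 
           
           
           

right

   #.+..## 
   #....## 
  ##....## 
  ##....## 
  ##....## 
  ##.@..## 
  ######## 
  .......  
           
           
           

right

  #.+..##  
  #....##  
 ##....##  
 ##....##  
 ##....##  
 ##..@.##  
 ########  
 .......   
           
           
           

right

 #.+..##   
 #....##   
##....##   
##....##   
##....##   
##...@##   
########   
........   
           
           
           

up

 ##..###   
 #.+..##   
 #....##   
##....##   
##....##   
##...@##   
##....##   
########   
........   
           
           

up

           
 ##..###   
 #.+..##   
 #....##   
##....##   
##...@##   
##....##   
##....##   
########   
........   
           

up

           
           
 ##..###   
 #.+..##   
 #....##   
##...@##   
##....##   
##....##   
##....##   
########   
........   

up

           
           
           
 ##..###   
 #.+..##   
 #...@##   
##....##   
##....##   
##....##   
##....##   
########   

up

           
           
           
   ..###   
 ##..###   
 #.+.@##   
 #....##   
##....##   
##....##   
##....##   
##....##   

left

           
           
           
   #..###  
  ##..###  
  #.+@.##  
  #....##  
 ##....##  
 ##....##  
 ##....##  
 ##....##  

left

           
           
           
   ##..### 
   ##..### 
   #.@..## 
   #....## 
  ##....## 
  ##....## 
  ##....## 
  ##....## 

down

           
           
   ##..### 
   ##..### 
   #.+..## 
   #.@..## 
  ##....## 
  ##....## 
  ##....## 
  ##....## 
  ######## 

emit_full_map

 ##..###
 ##..###
 #.+..##
 #.@..##
##....##
##....##
##....##
##....##
########
........
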